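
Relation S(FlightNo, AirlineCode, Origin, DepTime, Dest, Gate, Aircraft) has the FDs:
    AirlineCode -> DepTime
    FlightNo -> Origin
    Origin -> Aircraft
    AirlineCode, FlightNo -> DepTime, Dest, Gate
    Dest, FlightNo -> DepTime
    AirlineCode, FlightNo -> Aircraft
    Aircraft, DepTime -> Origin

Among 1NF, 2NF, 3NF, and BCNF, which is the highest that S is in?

1NF

Candidate key: {AirlineCode, FlightNo}. Prime attributes: {AirlineCode, FlightNo}.
AirlineCode -> DepTime breaks BCNF: {AirlineCode}⁺ = {AirlineCode, DepTime}, so {AirlineCode} is not a superkey.
Because {DepTime} is non-prime and the left side of AirlineCode -> DepTime is not a superkey, the relation is not in 3NF.
The proper key subset {AirlineCode} of {AirlineCode, FlightNo} determines non-prime {DepTime}, so the relation is not even in 2NF.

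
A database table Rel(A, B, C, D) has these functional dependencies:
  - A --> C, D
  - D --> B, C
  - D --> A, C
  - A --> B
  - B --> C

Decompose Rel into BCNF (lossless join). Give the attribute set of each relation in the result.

{A, B, D}; {B, C}

Candidate keys of the original relation: {A}, {D}.
{A, B, C, D}: {B} determines {B, C} here but is not a superkey — split on B --> C, giving {B, C} and {A, B, D}.
{B, C} is in BCNF.
{A, B, D} is in BCNF.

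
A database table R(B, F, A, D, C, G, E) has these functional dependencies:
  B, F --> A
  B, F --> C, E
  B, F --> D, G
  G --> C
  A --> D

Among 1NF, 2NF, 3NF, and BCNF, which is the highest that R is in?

2NF

Candidate key: {B, F}. Prime attributes: {B, F}.
G --> C: {G}⁺ = {C, G}, which is not all of the attributes, so the left side is not a superkey — BCNF is violated.
G --> C determines the non-prime attribute {C} from a non-superkey — 3NF is violated.
Checking every proper subset of each key, none determines a non-prime attribute — 2NF is satisfied.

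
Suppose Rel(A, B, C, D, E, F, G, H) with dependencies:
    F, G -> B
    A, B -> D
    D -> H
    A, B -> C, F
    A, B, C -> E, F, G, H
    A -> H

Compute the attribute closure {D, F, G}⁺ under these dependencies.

Start with {D, F, G}.
F, G -> B applies; add {B} → now {B, D, F, G}.
D -> H applies; add {H} → now {B, D, F, G, H}.
No further FD applies.

{B, D, F, G, H}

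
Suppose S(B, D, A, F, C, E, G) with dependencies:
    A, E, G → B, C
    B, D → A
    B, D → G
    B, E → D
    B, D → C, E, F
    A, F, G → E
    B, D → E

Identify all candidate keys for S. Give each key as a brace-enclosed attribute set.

{B, D}⁺ = {A, B, C, D, E, F, G} — all of the relation — so {B, D} is a candidate key.
{B, E}⁺ = {A, B, C, D, E, F, G} — all of the relation — so {B, E} is a candidate key.
{A, E, G}⁺ = {A, B, C, D, E, F, G} — all of the relation — so {A, E, G} is a candidate key.
{A, F, G}⁺ = {A, B, C, D, E, F, G} — all of the relation — so {A, F, G} is a candidate key.
These are minimal and exhaustive — every other superkey contains one of them.

{A, E, G}, {A, F, G}, {B, D}, {B, E}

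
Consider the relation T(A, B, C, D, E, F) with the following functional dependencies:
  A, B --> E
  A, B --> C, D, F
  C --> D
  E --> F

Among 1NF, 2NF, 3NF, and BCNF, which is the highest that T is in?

Candidate key: {A, B}. Prime attributes: {A, B}.
For C --> D we have {C}⁺ = {C, D}; {C} is not a superkey, so BCNF fails.
Because {D} is non-prime and the left side of C --> D is not a superkey, the relation is not in 3NF.
No non-prime attribute depends on a proper subset of any candidate key, so 2NF holds.

2NF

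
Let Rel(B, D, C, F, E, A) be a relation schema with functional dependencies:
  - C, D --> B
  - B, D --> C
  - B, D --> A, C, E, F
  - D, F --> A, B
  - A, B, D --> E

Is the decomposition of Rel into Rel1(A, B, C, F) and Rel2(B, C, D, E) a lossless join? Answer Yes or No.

No

Rel1 ∩ Rel2 = {B, C}; its closure under F is {B, C}.
The closure covers neither Rel1 nor Rel2 entirely; the join is not lossless.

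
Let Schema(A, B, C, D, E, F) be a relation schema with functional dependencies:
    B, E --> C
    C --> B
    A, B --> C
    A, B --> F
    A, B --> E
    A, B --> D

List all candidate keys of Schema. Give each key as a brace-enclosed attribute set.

Attributes never on any right-hand side: {A} — every candidate key must contain it.
Closure of {A, B} is {A, B, C, D, E, F}, the whole schema; {A, B} is a candidate key.
Closure of {A, C} is {A, B, C, D, E, F}, the whole schema; {A, C} is a candidate key.
No proper subset of any of these is a key, and no other minimal superkey exists.

{A, B}, {A, C}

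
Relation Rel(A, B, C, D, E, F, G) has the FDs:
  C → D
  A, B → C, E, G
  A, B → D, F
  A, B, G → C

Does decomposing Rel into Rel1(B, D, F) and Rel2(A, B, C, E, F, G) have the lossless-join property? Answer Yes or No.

Rel1 ∩ Rel2 = {B, F}; its closure under F is {B, F}.
The closure covers neither Rel1 nor Rel2 entirely; the join is not lossless.

No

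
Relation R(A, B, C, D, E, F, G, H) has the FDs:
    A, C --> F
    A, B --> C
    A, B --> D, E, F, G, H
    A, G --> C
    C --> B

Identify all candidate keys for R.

{A} never appears on the right of any FD, so every key must include it.
{A, B}⁺ = {A, B, C, D, E, F, G, H}, which is every attribute, so {A, B} is a candidate key.
{A, C}⁺ = {A, B, C, D, E, F, G, H}, which is every attribute, so {A, C} is a candidate key.
{A, G}⁺ = {A, B, C, D, E, F, G, H}, which is every attribute, so {A, G} is a candidate key.
Any other superkey properly contains one of these, so there are no further candidate keys.

{A, B}, {A, C}, {A, G}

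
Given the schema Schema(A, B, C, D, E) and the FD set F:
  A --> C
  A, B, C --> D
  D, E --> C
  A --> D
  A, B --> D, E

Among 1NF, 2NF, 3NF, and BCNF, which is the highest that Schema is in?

1NF

Candidate key: {A, B}. Prime attributes: {A, B}.
A --> C breaks BCNF: {A}⁺ = {A, C, D}, so {A} is not a superkey.
A --> C has non-prime {C} on the right and a non-superkey on the left, so 3NF fails.
The proper key subset {A} of {A, B} determines non-prime {C, D}, so the relation is not even in 2NF.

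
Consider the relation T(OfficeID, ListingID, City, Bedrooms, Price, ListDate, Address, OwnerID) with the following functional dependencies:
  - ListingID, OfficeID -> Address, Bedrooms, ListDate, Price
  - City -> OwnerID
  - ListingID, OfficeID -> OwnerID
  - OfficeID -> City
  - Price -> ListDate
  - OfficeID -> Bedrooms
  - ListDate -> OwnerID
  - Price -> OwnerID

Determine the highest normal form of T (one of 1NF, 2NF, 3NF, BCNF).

Candidate key: {ListingID, OfficeID}. Prime attributes: {ListingID, OfficeID}.
City -> OwnerID: {City}⁺ = {City, OwnerID}, which is not all of the attributes, so the left side is not a superkey — BCNF is violated.
Because {OwnerID} is non-prime and the left side of City -> OwnerID is not a superkey, the relation is not in 3NF.
The proper key subset {OfficeID} of {ListingID, OfficeID} determines non-prime {Bedrooms, City, OwnerID}, so the relation is not even in 2NF.

1NF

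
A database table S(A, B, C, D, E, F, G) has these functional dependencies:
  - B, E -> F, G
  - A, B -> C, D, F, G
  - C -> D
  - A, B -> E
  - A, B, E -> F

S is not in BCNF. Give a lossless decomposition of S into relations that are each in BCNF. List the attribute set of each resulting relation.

{A, B, C, E}; {B, E, F, G}; {C, D}

Candidate key of the original relation: {A, B}.
Within {A, B, C, D, E, F, G}: {B, E}⁺ ∩ {A, B, C, D, E, F, G} = {B, E, F, G}, not the whole set, so B, E -> F, G violates BCNF; decompose into {B, E, F, G} and {A, B, C, D, E}.
{B, E, F, G}: every determinant is a superkey — BCNF.
Within {A, B, C, D, E}: {C}⁺ ∩ {A, B, C, D, E} = {C, D}, not the whole set, so C -> D violates BCNF; decompose into {C, D} and {A, B, C, E}.
{C, D}: every determinant is a superkey — BCNF.
{A, B, C, E}: every determinant is a superkey — BCNF.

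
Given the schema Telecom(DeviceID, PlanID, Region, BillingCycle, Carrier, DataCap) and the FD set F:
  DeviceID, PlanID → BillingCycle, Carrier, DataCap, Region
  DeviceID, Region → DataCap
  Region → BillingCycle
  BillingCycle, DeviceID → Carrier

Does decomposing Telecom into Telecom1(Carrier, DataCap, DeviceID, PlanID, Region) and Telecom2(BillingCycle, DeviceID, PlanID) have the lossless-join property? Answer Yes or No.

Yes

Telecom1 ∩ Telecom2 = {DeviceID, PlanID}; its closure under F is {BillingCycle, Carrier, DataCap, DeviceID, PlanID, Region}.
This includes all of Telecom1, so the common attributes are a superkey of Telecom1 — the join is lossless.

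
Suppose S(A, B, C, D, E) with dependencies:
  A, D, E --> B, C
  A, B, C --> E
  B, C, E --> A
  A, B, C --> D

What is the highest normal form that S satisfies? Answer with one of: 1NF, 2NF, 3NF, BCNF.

BCNF

Candidate keys: {A, B, C}, {A, D, E}, {B, C, E}. Prime attributes: {A, B, C, D, E}.
Each dependency's left side is a superkey — BCNF holds.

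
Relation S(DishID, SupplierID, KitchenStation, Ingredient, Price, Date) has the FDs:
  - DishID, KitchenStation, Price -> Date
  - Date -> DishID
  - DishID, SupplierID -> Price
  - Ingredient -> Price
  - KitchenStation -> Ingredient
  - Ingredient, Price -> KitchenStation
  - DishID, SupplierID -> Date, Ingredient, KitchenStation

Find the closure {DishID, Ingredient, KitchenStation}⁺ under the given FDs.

Start with {DishID, Ingredient, KitchenStation}.
Ingredient -> Price applies; add {Price} → now {DishID, Ingredient, KitchenStation, Price}.
DishID, KitchenStation, Price -> Date applies; add {Date} → now {Date, DishID, Ingredient, KitchenStation, Price}.
No further FD applies.

{Date, DishID, Ingredient, KitchenStation, Price}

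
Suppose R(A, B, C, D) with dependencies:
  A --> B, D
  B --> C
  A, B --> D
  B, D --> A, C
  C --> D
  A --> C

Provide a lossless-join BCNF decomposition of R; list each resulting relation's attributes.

Candidate keys of the original relation: {A}, {B}.
{A, B, C, D}: {C} determines {C, D} here but is not a superkey — split on C --> D, giving {C, D} and {A, B, C}.
{C, D} has no BCNF violation.
{A, B, C} has no BCNF violation.

{A, B, C}; {C, D}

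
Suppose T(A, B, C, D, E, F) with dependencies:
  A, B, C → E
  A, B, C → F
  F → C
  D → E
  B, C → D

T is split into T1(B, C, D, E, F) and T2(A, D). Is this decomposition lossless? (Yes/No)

No

Common attributes: {D}; their closure is {D, E}.
The closure covers neither T1 nor T2 entirely; the join is not lossless.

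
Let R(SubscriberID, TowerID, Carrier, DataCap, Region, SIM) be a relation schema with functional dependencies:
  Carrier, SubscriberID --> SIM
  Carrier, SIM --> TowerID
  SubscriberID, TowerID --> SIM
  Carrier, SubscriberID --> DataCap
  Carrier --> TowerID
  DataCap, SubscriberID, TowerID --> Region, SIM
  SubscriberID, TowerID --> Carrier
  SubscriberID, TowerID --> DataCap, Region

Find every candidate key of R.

{Carrier, SubscriberID}, {SubscriberID, TowerID}

Attributes never on any right-hand side: {SubscriberID} — every candidate key must contain it.
{Carrier, SubscriberID} is a candidate key since {Carrier, SubscriberID}⁺ = {Carrier, DataCap, Region, SIM, SubscriberID, TowerID} covers every attribute.
{SubscriberID, TowerID} is a candidate key since {SubscriberID, TowerID}⁺ = {Carrier, DataCap, Region, SIM, SubscriberID, TowerID} covers every attribute.
These are minimal and exhaustive — every other superkey contains one of them.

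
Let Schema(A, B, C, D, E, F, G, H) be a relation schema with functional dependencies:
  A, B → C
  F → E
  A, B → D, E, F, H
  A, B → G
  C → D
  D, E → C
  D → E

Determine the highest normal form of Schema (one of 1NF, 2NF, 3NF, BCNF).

Candidate key: {A, B}. Prime attributes: {A, B}.
F → E breaks BCNF: {F}⁺ = {E, F}, so {F} is not a superkey.
Because {E} is non-prime and the left side of F → E is not a superkey, the relation is not in 3NF.
No non-prime attribute depends on a proper subset of any candidate key, so 2NF holds.

2NF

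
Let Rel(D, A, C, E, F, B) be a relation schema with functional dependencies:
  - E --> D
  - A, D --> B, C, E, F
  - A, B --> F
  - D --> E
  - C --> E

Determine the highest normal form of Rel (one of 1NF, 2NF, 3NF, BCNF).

2NF

Candidate keys: {A, C}, {A, D}, {A, E}. Prime attributes: {A, C, D, E}.
E --> D: {E}⁺ = {D, E}, which is not all of the attributes, so the left side is not a superkey — BCNF is violated.
A, B --> F has non-prime {F} on the right and a non-superkey on the left, so 3NF fails.
No proper subset of a key has a non-prime attribute in its closure, so there is no partial dependency; 2NF holds.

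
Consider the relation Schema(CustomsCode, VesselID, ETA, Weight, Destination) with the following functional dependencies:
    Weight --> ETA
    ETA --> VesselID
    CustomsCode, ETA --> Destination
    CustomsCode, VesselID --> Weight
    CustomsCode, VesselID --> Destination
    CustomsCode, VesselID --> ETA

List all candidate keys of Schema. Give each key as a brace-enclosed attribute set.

No FD produces {CustomsCode}, so it must be in every candidate key.
{CustomsCode, ETA}⁺ = {CustomsCode, Destination, ETA, VesselID, Weight} — all of the relation — so {CustomsCode, ETA} is a candidate key.
{CustomsCode, VesselID}⁺ = {CustomsCode, Destination, ETA, VesselID, Weight} — all of the relation — so {CustomsCode, VesselID} is a candidate key.
{CustomsCode, Weight}⁺ = {CustomsCode, Destination, ETA, VesselID, Weight} — all of the relation — so {CustomsCode, Weight} is a candidate key.
Any other superkey properly contains one of these, so there are no further candidate keys.

{CustomsCode, ETA}, {CustomsCode, VesselID}, {CustomsCode, Weight}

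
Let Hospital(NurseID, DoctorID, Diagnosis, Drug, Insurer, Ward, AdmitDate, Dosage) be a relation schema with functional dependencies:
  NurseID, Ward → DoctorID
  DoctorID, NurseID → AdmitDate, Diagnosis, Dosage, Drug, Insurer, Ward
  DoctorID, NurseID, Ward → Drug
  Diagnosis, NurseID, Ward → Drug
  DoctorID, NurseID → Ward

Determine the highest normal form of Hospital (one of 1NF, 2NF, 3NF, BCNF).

BCNF

Candidate keys: {DoctorID, NurseID}, {NurseID, Ward}. Prime attributes: {DoctorID, NurseID, Ward}.
Each dependency's left side is a superkey — BCNF holds.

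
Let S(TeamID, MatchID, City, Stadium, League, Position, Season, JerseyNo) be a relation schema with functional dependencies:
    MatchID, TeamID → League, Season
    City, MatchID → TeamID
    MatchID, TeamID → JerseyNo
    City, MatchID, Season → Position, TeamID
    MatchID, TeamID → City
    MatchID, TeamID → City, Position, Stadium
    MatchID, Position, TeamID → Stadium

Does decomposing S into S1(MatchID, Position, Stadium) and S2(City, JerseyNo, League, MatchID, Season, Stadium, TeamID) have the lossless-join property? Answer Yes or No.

The shared attributes are {MatchID, Stadium} and {MatchID, Stadium}⁺ = {MatchID, Stadium}.
The closure covers neither S1 nor S2 entirely; the join is not lossless.

No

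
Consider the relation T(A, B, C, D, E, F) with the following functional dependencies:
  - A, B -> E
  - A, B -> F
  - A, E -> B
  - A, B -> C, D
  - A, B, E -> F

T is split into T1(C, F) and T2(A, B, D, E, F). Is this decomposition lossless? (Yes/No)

The shared attributes are {F} and {F}⁺ = {F}.
The closure covers neither T1 nor T2 entirely; the join is not lossless.

No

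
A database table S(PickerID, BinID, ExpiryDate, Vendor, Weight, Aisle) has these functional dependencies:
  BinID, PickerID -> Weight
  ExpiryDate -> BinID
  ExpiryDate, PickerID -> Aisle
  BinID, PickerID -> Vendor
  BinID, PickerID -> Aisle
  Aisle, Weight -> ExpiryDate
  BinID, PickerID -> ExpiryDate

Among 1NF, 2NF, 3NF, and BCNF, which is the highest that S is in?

3NF

Candidate keys: {Aisle, PickerID, Weight}, {BinID, PickerID}, {ExpiryDate, PickerID}. Prime attributes: {Aisle, BinID, ExpiryDate, PickerID, Weight}.
ExpiryDate -> BinID breaks BCNF: {ExpiryDate}⁺ = {BinID, ExpiryDate}, so {ExpiryDate} is not a superkey.
Since {BinID} ⊆ prime attributes and every other non-superkey FD also has a prime right side, the schema is in 3NF.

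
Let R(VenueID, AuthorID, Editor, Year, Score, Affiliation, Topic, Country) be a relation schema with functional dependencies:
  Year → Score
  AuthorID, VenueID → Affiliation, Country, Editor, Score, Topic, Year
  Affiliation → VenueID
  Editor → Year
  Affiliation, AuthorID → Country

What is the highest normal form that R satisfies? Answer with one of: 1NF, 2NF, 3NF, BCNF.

Candidate keys: {Affiliation, AuthorID}, {AuthorID, VenueID}. Prime attributes: {Affiliation, AuthorID, VenueID}.
Year → Score breaks BCNF: {Year}⁺ = {Score, Year}, so {Year} is not a superkey.
Because {Score} is non-prime and the left side of Year → Score is not a superkey, the relation is not in 3NF.
No proper subset of a key has a non-prime attribute in its closure, so there is no partial dependency; 2NF holds.

2NF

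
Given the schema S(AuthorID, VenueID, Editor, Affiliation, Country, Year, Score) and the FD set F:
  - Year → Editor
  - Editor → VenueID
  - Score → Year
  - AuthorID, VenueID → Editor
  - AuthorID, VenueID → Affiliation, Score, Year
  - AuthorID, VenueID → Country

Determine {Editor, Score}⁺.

Start with {Editor, Score}.
Editor → VenueID applies; add {VenueID} → now {Editor, Score, VenueID}.
Score → Year applies; add {Year} → now {Editor, Score, VenueID, Year}.
No further FD applies.

{Editor, Score, VenueID, Year}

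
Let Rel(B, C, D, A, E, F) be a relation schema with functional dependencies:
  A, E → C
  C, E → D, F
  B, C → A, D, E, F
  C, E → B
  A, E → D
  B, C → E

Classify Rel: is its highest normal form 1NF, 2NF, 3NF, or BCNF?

BCNF

Candidate keys: {A, E}, {B, C}, {C, E}. Prime attributes: {A, B, C, E}.
Each dependency's left side is a superkey — BCNF holds.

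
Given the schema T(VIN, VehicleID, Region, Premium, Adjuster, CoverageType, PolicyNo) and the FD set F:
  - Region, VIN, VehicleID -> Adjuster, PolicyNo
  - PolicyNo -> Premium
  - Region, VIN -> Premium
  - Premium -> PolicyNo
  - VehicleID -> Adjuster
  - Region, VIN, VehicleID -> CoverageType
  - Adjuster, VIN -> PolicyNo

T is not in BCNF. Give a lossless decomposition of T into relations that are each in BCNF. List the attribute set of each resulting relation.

Candidate key of the original relation: {Region, VIN, VehicleID}.
Within {Adjuster, CoverageType, PolicyNo, Premium, Region, VIN, VehicleID}: {PolicyNo}⁺ ∩ {Adjuster, CoverageType, PolicyNo, Premium, Region, VIN, VehicleID} = {PolicyNo, Premium}, not the whole set, so PolicyNo -> Premium violates BCNF; decompose into {PolicyNo, Premium} and {Adjuster, CoverageType, PolicyNo, Region, VIN, VehicleID}.
{PolicyNo, Premium} has no BCNF violation.
Within {Adjuster, CoverageType, PolicyNo, Region, VIN, VehicleID}: {Region, VIN}⁺ ∩ {Adjuster, CoverageType, PolicyNo, Region, VIN, VehicleID} = {PolicyNo, Region, VIN}, not the whole set, so Region, VIN -> PolicyNo violates BCNF; decompose into {PolicyNo, Region, VIN} and {Adjuster, CoverageType, Region, VIN, VehicleID}.
{PolicyNo, Region, VIN} has no BCNF violation.
Within {Adjuster, CoverageType, Region, VIN, VehicleID}: {VehicleID}⁺ ∩ {Adjuster, CoverageType, Region, VIN, VehicleID} = {Adjuster, VehicleID}, not the whole set, so VehicleID -> Adjuster violates BCNF; decompose into {Adjuster, VehicleID} and {CoverageType, Region, VIN, VehicleID}.
{Adjuster, VehicleID} has no BCNF violation.
{CoverageType, Region, VIN, VehicleID} has no BCNF violation.

{Adjuster, VehicleID}; {CoverageType, Region, VIN, VehicleID}; {PolicyNo, Premium}; {PolicyNo, Region, VIN}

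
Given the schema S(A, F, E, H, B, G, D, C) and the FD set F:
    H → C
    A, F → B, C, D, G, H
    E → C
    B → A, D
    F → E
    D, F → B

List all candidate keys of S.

{A, F}, {B, F}, {D, F}

Attributes never on any right-hand side: {F} — every candidate key must contain it.
Closure of {A, F} is {A, B, C, D, E, F, G, H}, the whole schema; {A, F} is a candidate key.
Closure of {B, F} is {A, B, C, D, E, F, G, H}, the whole schema; {B, F} is a candidate key.
Closure of {D, F} is {A, B, C, D, E, F, G, H}, the whole schema; {D, F} is a candidate key.
No proper subset of any of these is a key, and no other minimal superkey exists.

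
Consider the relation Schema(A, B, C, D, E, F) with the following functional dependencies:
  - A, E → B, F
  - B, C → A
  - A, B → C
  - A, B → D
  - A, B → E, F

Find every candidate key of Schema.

Closure of {A, B} is {A, B, C, D, E, F}, the whole schema; {A, B} is a candidate key.
Closure of {A, E} is {A, B, C, D, E, F}, the whole schema; {A, E} is a candidate key.
Closure of {B, C} is {A, B, C, D, E, F}, the whole schema; {B, C} is a candidate key.
No proper subset of any of these is a key, and no other minimal superkey exists.

{A, B}, {A, E}, {B, C}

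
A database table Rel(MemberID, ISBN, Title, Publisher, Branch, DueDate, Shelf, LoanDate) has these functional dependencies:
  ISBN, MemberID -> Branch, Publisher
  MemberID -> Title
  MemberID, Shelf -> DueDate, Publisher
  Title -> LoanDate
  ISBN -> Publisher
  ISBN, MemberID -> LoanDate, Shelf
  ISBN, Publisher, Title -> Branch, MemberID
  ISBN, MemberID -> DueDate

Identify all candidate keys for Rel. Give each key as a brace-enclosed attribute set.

{ISBN, MemberID}, {ISBN, Title}

No FD produces {ISBN}, so it must be in every candidate key.
Closure of {ISBN, MemberID} is {Branch, DueDate, ISBN, LoanDate, MemberID, Publisher, Shelf, Title}, the whole schema; {ISBN, MemberID} is a candidate key.
Closure of {ISBN, Title} is {Branch, DueDate, ISBN, LoanDate, MemberID, Publisher, Shelf, Title}, the whole schema; {ISBN, Title} is a candidate key.
No proper subset of any of these is a key, and no other minimal superkey exists.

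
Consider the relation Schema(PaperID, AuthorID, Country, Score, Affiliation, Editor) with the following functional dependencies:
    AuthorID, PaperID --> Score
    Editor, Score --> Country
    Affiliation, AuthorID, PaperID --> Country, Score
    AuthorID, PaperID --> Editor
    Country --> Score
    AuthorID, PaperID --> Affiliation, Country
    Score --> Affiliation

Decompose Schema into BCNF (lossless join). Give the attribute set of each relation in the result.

Candidate key of the original relation: {AuthorID, PaperID}.
Within {Affiliation, AuthorID, Country, Editor, PaperID, Score}: {Editor, Score}⁺ ∩ {Affiliation, AuthorID, Country, Editor, PaperID, Score} = {Affiliation, Country, Editor, Score}, not the whole set, so Editor, Score --> Affiliation, Country violates BCNF; decompose into {Affiliation, Country, Editor, Score} and {AuthorID, Editor, PaperID, Score}.
Within {Affiliation, Country, Editor, Score}: {Country}⁺ ∩ {Affiliation, Country, Editor, Score} = {Affiliation, Country, Score}, not the whole set, so Country --> Affiliation, Score violates BCNF; decompose into {Affiliation, Country, Score} and {Country, Editor}.
Within {Affiliation, Country, Score}: {Score}⁺ ∩ {Affiliation, Country, Score} = {Affiliation, Score}, not the whole set, so Score --> Affiliation violates BCNF; decompose into {Affiliation, Score} and {Country, Score}.
{Affiliation, Score} has no BCNF violation.
{Country, Score} has no BCNF violation.
{Country, Editor} has no BCNF violation.
{AuthorID, Editor, PaperID, Score} has no BCNF violation.

{Affiliation, Score}; {AuthorID, Editor, PaperID, Score}; {Country, Editor}; {Country, Score}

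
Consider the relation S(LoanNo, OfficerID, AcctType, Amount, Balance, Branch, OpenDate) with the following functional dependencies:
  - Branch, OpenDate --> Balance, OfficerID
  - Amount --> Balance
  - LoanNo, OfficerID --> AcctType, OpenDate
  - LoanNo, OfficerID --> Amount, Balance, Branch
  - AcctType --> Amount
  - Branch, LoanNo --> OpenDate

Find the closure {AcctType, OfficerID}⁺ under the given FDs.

{AcctType, Amount, Balance, OfficerID}

Start with {AcctType, OfficerID}.
AcctType --> Amount applies; add {Amount} → now {AcctType, Amount, OfficerID}.
Amount --> Balance applies; add {Balance} → now {AcctType, Amount, Balance, OfficerID}.
No further FD applies.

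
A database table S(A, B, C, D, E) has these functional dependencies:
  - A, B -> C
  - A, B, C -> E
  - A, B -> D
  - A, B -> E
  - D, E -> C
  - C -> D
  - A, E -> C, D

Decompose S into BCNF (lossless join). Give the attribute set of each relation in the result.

{A, B, E}; {A, D, E}; {C, D}; {C, E}

Candidate key of the original relation: {A, B}.
{A, B, C, D, E}: {D, E} determines {C, D, E} here but is not a superkey — split on D, E -> C, giving {C, D, E} and {A, B, D, E}.
{C, D, E}: {C} determines {C, D} here but is not a superkey — split on C -> D, giving {C, D} and {C, E}.
{C, D} is in BCNF.
{C, E} is in BCNF.
{A, B, D, E}: {A, E} determines {A, D, E} here but is not a superkey — split on A, E -> D, giving {A, D, E} and {A, B, E}.
{A, D, E} is in BCNF.
{A, B, E} is in BCNF.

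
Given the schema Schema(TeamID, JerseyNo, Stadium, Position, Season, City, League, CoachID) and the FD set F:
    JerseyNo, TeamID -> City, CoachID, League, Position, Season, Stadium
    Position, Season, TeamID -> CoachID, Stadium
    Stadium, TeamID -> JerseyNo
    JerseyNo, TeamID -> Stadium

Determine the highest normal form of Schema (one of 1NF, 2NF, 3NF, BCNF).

Candidate keys: {JerseyNo, TeamID}, {Position, Season, TeamID}, {Stadium, TeamID}. Prime attributes: {JerseyNo, Position, Season, Stadium, TeamID}.
Every FD has a superkey on the left, so the relation is in BCNF.

BCNF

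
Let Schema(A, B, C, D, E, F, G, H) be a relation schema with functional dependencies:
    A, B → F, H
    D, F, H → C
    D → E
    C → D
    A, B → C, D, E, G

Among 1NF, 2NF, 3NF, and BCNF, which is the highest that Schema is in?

2NF

Candidate key: {A, B}. Prime attributes: {A, B}.
D, F, H → C breaks BCNF: {D, F, H}⁺ = {C, D, E, F, H}, so {D, F, H} is not a superkey.
D, F, H → C has non-prime {C} on the right and a non-superkey on the left, so 3NF fails.
No proper subset of a key has a non-prime attribute in its closure, so there is no partial dependency; 2NF holds.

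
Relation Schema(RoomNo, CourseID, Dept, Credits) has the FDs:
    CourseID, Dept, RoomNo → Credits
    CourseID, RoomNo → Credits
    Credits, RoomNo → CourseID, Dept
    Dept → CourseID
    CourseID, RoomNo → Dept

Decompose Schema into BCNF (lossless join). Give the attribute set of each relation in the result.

Candidate keys of the original relation: {CourseID, RoomNo}, {Credits, RoomNo}, {Dept, RoomNo}.
{CourseID, Credits, Dept, RoomNo}: {Dept} determines {CourseID, Dept} here but is not a superkey — split on Dept → CourseID, giving {CourseID, Dept} and {Credits, Dept, RoomNo}.
{CourseID, Dept} is in BCNF.
{Credits, Dept, RoomNo} is in BCNF.

{CourseID, Dept}; {Credits, Dept, RoomNo}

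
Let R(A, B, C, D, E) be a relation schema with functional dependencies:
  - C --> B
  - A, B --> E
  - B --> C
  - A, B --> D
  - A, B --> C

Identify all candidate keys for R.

Attributes never on any right-hand side: {A} — every candidate key must contain it.
{A, B} is a candidate key since {A, B}⁺ = {A, B, C, D, E} covers every attribute.
{A, C} is a candidate key since {A, C}⁺ = {A, B, C, D, E} covers every attribute.
No proper subset of any of these is a key, and no other minimal superkey exists.

{A, B}, {A, C}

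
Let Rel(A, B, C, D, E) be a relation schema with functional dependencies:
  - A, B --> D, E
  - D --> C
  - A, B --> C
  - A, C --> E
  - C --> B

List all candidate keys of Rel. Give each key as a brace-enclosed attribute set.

{A, B}, {A, C}, {A, D}

Attributes never on any right-hand side: {A} — every candidate key must contain it.
{A, B}⁺ = {A, B, C, D, E} — all of the relation — so {A, B} is a candidate key.
{A, C}⁺ = {A, B, C, D, E} — all of the relation — so {A, C} is a candidate key.
{A, D}⁺ = {A, B, C, D, E} — all of the relation — so {A, D} is a candidate key.
Any other superkey properly contains one of these, so there are no further candidate keys.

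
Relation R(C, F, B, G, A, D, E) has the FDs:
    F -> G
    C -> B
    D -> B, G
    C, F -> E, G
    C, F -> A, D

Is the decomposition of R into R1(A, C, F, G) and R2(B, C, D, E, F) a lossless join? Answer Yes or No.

The shared attributes are {C, F} and {C, F}⁺ = {A, B, C, D, E, F, G}.
Since R1 ⊆ {A, B, C, D, E, F, G}, the intersection is a superkey of R1; the decomposition is lossless.

Yes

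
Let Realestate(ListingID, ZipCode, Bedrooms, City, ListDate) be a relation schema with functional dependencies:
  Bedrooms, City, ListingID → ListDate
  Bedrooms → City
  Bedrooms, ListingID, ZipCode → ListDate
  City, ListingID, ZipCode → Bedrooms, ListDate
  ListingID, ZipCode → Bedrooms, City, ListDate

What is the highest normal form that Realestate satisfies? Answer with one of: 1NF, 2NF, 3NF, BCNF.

2NF

Candidate key: {ListingID, ZipCode}. Prime attributes: {ListingID, ZipCode}.
Bedrooms, City, ListingID → ListDate breaks BCNF: {Bedrooms, City, ListingID}⁺ = {Bedrooms, City, ListDate, ListingID}, so {Bedrooms, City, ListingID} is not a superkey.
Bedrooms, City, ListingID → ListDate determines the non-prime attribute {ListDate} from a non-superkey — 3NF is violated.
No proper subset of a key has a non-prime attribute in its closure, so there is no partial dependency; 2NF holds.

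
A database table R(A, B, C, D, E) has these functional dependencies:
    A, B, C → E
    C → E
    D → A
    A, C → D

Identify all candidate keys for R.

{B, C} never appear on the right of any FD, so every key must include all of them.
{A, B, C}⁺ = {A, B, C, D, E}, which is every attribute, so {A, B, C} is a candidate key.
{B, C, D}⁺ = {A, B, C, D, E}, which is every attribute, so {B, C, D} is a candidate key.
No proper subset of any of these is a key, and no other minimal superkey exists.

{A, B, C}, {B, C, D}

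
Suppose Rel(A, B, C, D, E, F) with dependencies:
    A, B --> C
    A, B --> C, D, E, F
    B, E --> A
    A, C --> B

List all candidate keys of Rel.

Closure of {A, B} is {A, B, C, D, E, F}, the whole schema; {A, B} is a candidate key.
Closure of {A, C} is {A, B, C, D, E, F}, the whole schema; {A, C} is a candidate key.
Closure of {B, E} is {A, B, C, D, E, F}, the whole schema; {B, E} is a candidate key.
Any other superkey properly contains one of these, so there are no further candidate keys.

{A, B}, {A, C}, {B, E}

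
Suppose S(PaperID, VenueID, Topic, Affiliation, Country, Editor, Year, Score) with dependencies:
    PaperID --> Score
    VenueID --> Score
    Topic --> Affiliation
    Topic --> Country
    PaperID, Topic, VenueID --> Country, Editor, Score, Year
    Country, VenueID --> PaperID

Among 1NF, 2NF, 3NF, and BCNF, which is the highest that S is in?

1NF

Candidate key: {Topic, VenueID}. Prime attributes: {Topic, VenueID}.
For PaperID --> Score we have {PaperID}⁺ = {PaperID, Score}; {PaperID} is not a superkey, so BCNF fails.
Because {Score} is non-prime and the left side of PaperID --> Score is not a superkey, the relation is not in 3NF.
{Topic} is a proper subset of the key {Topic, VenueID}, and {Topic}⁺ contains the non-prime attributes {Affiliation, Country} — a partial dependency, so 2NF is violated.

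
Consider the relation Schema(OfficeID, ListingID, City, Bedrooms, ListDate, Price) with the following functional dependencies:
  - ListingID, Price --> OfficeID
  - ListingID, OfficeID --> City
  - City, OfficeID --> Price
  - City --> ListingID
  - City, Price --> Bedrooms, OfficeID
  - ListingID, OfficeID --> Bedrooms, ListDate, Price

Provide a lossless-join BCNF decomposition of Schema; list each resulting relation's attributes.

{Bedrooms, City, ListDate, OfficeID, Price}; {City, ListingID}

Candidate keys of the original relation: {City, OfficeID}, {City, Price}, {ListingID, OfficeID}, {ListingID, Price}.
{Bedrooms, City, ListDate, ListingID, OfficeID, Price}: {City} determines {City, ListingID} here but is not a superkey — split on City --> ListingID, giving {City, ListingID} and {Bedrooms, City, ListDate, OfficeID, Price}.
{City, ListingID}: every determinant is a superkey — BCNF.
{Bedrooms, City, ListDate, OfficeID, Price}: every determinant is a superkey — BCNF.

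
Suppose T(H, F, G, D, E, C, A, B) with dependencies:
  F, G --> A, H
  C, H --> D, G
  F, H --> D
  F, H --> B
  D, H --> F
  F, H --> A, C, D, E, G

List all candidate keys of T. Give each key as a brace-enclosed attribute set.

{C, H}⁺ = {A, B, C, D, E, F, G, H} — all of the relation — so {C, H} is a candidate key.
{D, H}⁺ = {A, B, C, D, E, F, G, H} — all of the relation — so {D, H} is a candidate key.
{F, G}⁺ = {A, B, C, D, E, F, G, H} — all of the relation — so {F, G} is a candidate key.
{F, H}⁺ = {A, B, C, D, E, F, G, H} — all of the relation — so {F, H} is a candidate key.
These are minimal and exhaustive — every other superkey contains one of them.

{C, H}, {D, H}, {F, G}, {F, H}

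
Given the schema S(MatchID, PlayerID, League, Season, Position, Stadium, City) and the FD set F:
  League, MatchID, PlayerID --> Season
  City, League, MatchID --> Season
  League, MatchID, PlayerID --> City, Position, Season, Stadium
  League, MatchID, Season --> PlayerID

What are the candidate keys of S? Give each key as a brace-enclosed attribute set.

{City, League, MatchID}, {League, MatchID, PlayerID}, {League, MatchID, Season}

Attributes never on any right-hand side: {League, MatchID} — every candidate key must contain all of them.
{City, League, MatchID}⁺ = {City, League, MatchID, PlayerID, Position, Season, Stadium} — all of the relation — so {City, League, MatchID} is a candidate key.
{League, MatchID, PlayerID}⁺ = {City, League, MatchID, PlayerID, Position, Season, Stadium} — all of the relation — so {League, MatchID, PlayerID} is a candidate key.
{League, MatchID, Season}⁺ = {City, League, MatchID, PlayerID, Position, Season, Stadium} — all of the relation — so {League, MatchID, Season} is a candidate key.
No proper subset of any of these is a key, and no other minimal superkey exists.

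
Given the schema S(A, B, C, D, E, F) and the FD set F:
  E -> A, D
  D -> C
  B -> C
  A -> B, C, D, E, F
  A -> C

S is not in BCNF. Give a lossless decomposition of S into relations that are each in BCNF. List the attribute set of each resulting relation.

Candidate keys of the original relation: {A}, {E}.
In {A, B, C, D, E, F}, {D} is not a superkey ({D}⁺ restricted to this set is {C, D}), so split on D -> C into {C, D} and {A, B, D, E, F}.
{C, D} is in BCNF.
{A, B, D, E, F} is in BCNF.

{A, B, D, E, F}; {C, D}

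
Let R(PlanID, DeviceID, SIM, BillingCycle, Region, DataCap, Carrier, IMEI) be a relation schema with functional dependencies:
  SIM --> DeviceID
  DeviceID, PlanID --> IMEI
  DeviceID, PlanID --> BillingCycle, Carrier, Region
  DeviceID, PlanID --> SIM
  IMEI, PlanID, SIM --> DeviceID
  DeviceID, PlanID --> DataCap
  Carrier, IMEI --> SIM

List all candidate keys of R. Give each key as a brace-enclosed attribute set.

Attributes never on any right-hand side: {PlanID} — every candidate key must contain it.
{DeviceID, PlanID}⁺ = {BillingCycle, Carrier, DataCap, DeviceID, IMEI, PlanID, Region, SIM} — all of the relation — so {DeviceID, PlanID} is a candidate key.
{PlanID, SIM}⁺ = {BillingCycle, Carrier, DataCap, DeviceID, IMEI, PlanID, Region, SIM} — all of the relation — so {PlanID, SIM} is a candidate key.
{Carrier, IMEI, PlanID}⁺ = {BillingCycle, Carrier, DataCap, DeviceID, IMEI, PlanID, Region, SIM} — all of the relation — so {Carrier, IMEI, PlanID} is a candidate key.
These are minimal and exhaustive — every other superkey contains one of them.

{Carrier, IMEI, PlanID}, {DeviceID, PlanID}, {PlanID, SIM}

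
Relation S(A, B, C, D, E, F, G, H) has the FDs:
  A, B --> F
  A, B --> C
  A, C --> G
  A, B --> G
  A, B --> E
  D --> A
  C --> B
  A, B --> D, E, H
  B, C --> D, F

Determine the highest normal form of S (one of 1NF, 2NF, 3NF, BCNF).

3NF

Candidate keys: {A, B}, {B, D}, {C}. Prime attributes: {A, B, C, D}.
D --> A: {D}⁺ = {A, D}, which is not all of the attributes, so the left side is not a superkey — BCNF is violated.
But every attribute on its right side ({A}) is prime, and the same holds for every other non-superkey FD, so 3NF still holds.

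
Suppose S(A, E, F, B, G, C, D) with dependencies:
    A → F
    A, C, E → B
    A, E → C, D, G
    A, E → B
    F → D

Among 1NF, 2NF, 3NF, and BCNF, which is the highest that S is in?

Candidate key: {A, E}. Prime attributes: {A, E}.
A → F: {A}⁺ = {A, D, F}, which is not all of the attributes, so the left side is not a superkey — BCNF is violated.
A → F has non-prime {F} on the right and a non-superkey on the left, so 3NF fails.
Since {A} ⊂ {A, E} and {A}⁺ ⊇ {D, F} with {D, F} non-prime, there is a partial dependency; 2NF fails.

1NF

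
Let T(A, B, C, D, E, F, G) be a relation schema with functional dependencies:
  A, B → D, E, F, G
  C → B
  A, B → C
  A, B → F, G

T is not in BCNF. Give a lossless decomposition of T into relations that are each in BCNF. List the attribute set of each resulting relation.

{A, C, D, E, F, G}; {B, C}

Candidate keys of the original relation: {A, B}, {A, C}.
In {A, B, C, D, E, F, G}, {C} is not a superkey ({C}⁺ restricted to this set is {B, C}), so split on C → B into {B, C} and {A, C, D, E, F, G}.
{B, C} has no BCNF violation.
{A, C, D, E, F, G} has no BCNF violation.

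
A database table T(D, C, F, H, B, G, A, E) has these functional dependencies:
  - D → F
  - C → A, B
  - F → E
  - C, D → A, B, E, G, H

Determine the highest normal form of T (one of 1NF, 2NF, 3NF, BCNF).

1NF

Candidate key: {C, D}. Prime attributes: {C, D}.
For D → F we have {D}⁺ = {D, E, F}; {D} is not a superkey, so BCNF fails.
D → F determines the non-prime attribute {F} from a non-superkey — 3NF is violated.
Since {C} ⊂ {C, D} and {C}⁺ ⊇ {A, B} with {A, B} non-prime, there is a partial dependency; 2NF fails.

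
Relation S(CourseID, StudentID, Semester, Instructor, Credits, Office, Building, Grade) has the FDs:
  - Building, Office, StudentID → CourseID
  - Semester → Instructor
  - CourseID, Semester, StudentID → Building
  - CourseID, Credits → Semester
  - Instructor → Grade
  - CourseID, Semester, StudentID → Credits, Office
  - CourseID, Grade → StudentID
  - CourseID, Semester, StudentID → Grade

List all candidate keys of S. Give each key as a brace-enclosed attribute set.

{Building, Credits, Office, StudentID}, {Building, Office, Semester, StudentID}, {CourseID, Credits}, {CourseID, Semester}

Closure of {CourseID, Credits} is {Building, CourseID, Credits, Grade, Instructor, Office, Semester, StudentID}, the whole schema; {CourseID, Credits} is a candidate key.
Closure of {CourseID, Semester} is {Building, CourseID, Credits, Grade, Instructor, Office, Semester, StudentID}, the whole schema; {CourseID, Semester} is a candidate key.
Closure of {Building, Credits, Office, StudentID} is {Building, CourseID, Credits, Grade, Instructor, Office, Semester, StudentID}, the whole schema; {Building, Credits, Office, StudentID} is a candidate key.
Closure of {Building, Office, Semester, StudentID} is {Building, CourseID, Credits, Grade, Instructor, Office, Semester, StudentID}, the whole schema; {Building, Office, Semester, StudentID} is a candidate key.
No proper subset of any of these is a key, and no other minimal superkey exists.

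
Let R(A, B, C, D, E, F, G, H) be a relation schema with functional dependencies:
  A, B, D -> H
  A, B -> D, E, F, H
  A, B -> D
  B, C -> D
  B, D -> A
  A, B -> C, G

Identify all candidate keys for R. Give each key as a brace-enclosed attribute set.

{A, B}, {B, C}, {B, D}

No FD produces {B}, so it must be in every candidate key.
Closure of {A, B} is {A, B, C, D, E, F, G, H}, the whole schema; {A, B} is a candidate key.
Closure of {B, C} is {A, B, C, D, E, F, G, H}, the whole schema; {B, C} is a candidate key.
Closure of {B, D} is {A, B, C, D, E, F, G, H}, the whole schema; {B, D} is a candidate key.
No proper subset of any of these is a key, and no other minimal superkey exists.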